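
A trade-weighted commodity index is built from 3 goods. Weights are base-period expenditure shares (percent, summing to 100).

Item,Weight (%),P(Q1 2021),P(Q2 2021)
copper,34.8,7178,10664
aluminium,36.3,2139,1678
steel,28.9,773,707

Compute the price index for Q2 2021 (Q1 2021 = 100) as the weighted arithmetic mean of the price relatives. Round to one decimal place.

106.6

copper: 34.8 × (10664/7178) = 34.8 × 1.485651 = 51.7006
aluminium: 36.3 × (1678/2139) = 36.3 × 0.784479 = 28.4766
steel: 28.9 × (707/773) = 28.9 × 0.914618 = 26.4325
Index = Σ wᵢ·(p₁ᵢ/p₀ᵢ) = 51.7006 + 28.4766 + 26.4325 = 106.6097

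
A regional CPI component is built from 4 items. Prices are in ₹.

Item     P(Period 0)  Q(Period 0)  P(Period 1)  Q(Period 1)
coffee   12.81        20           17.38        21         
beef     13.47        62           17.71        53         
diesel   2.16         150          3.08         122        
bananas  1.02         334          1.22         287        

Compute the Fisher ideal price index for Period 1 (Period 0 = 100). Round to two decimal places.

131.85

Laspeyres component (base-period weights):
ΣP(Period 1)Q(Period 0) = 17.38×20 + 17.71×62 + 3.08×150 + 1.22×334 = 347.6 + 1098.02 + 462 + 407.48 = 2315.1
ΣP(Period 0)Q(Period 0) = 12.81×20 + 13.47×62 + 2.16×150 + 1.02×334 = 256.2 + 835.14 + 324 + 340.68 = 1756.02
L = 2315.1 / 1756.02 × 100 = 131.8379
Paasche component (current-period weights):
ΣP(Period 1)Q(Period 1) = 17.38×21 + 17.71×53 + 3.08×122 + 1.22×287 = 364.98 + 938.63 + 375.76 + 350.14 = 2029.51
ΣP(Period 0)Q(Period 1) = 12.81×21 + 13.47×53 + 2.16×122 + 1.02×287 = 269.01 + 713.91 + 263.52 + 292.74 = 1539.18
P = 2029.51 / 1539.18 × 100 = 131.8566
Fisher = √(L × P) = √(131.8379 × 131.8566) = 131.8472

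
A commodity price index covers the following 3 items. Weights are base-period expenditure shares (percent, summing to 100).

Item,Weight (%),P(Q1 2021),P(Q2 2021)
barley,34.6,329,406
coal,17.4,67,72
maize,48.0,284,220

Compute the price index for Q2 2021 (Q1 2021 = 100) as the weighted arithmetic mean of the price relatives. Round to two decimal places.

barley: 34.6 × (406/329) = 34.6 × 1.234043 = 42.6979
coal: 17.4 × (72/67) = 17.4 × 1.074627 = 18.6985
maize: 48.0 × (220/284) = 48.0 × 0.774648 = 37.1831
Index = Σ wᵢ·(p₁ᵢ/p₀ᵢ) = 42.6979 + 18.6985 + 37.1831 = 98.5795

98.58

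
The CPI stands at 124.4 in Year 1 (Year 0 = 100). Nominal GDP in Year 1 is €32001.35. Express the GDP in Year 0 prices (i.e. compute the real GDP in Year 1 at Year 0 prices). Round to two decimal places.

25724.56

Real = Nominal ÷ (Index/100) = 32001.35 ÷ (124.4/100)
     = 32001.35 ÷ 1.244 = 25724.5579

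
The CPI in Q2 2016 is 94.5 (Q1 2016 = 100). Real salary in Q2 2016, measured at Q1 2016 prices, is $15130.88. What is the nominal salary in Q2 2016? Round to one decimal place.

Nominal = Real × (Index/100) = 15130.88 × (94.5/100)
        = 15130.88 × 0.945 = 14298.6816

14298.7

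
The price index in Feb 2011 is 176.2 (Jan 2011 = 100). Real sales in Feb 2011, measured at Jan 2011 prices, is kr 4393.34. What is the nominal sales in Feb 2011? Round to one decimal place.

7741.1

Nominal = Real × (Index/100) = 4393.34 × (176.2/100)
        = 4393.34 × 1.762 = 7741.0651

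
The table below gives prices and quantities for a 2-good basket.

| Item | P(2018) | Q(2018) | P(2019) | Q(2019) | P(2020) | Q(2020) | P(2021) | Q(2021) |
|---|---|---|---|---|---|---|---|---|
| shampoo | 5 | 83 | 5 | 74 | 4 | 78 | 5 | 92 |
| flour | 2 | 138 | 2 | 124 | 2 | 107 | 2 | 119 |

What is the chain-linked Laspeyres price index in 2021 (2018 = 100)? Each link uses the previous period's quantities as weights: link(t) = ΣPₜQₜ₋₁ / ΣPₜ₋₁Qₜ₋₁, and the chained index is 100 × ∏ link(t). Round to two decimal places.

101.08

Link 2018→2019:
ΣP(2019)Q(2018) = 5×83 + 2×138 = 415 + 276 = 691
ΣP(2018)Q(2018) = 5×83 + 2×138 = 415 + 276 = 691
link = 691/691 = 1.000000
Link 2019→2020:
ΣP(2020)Q(2019) = 4×74 + 2×124 = 296 + 248 = 544
ΣP(2019)Q(2019) = 5×74 + 2×124 = 370 + 248 = 618
link = 544/618 = 0.880259
Link 2020→2021:
ΣP(2021)Q(2020) = 5×78 + 2×107 = 390 + 214 = 604
ΣP(2020)Q(2020) = 4×78 + 2×107 = 312 + 214 = 526
link = 604/526 = 1.148289
Chained index = 100 × 1.000000 × 0.880259 × 1.148289 = 101.0792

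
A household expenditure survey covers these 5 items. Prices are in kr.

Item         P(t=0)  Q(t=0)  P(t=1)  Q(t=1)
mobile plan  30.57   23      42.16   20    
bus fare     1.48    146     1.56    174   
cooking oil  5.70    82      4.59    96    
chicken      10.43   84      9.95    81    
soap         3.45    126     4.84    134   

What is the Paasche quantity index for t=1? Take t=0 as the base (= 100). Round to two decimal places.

99.68

Paasche quantity index uses current-period prices as weights.
ΣP(t=1)·Q(t=1) = 42.16×20 + 1.56×174 + 4.59×96 + 9.95×81 + 4.84×134 = 843.2 + 271.44 + 440.64 + 805.95 + 648.56 = 3009.79
ΣP(t=1)·Q(t=0) = 42.16×23 + 1.56×146 + 4.59×82 + 9.95×84 + 4.84×126 = 969.68 + 227.76 + 376.38 + 835.8 + 609.84 = 3019.46
Index = 3009.79 / 3019.46 × 100 = 99.6797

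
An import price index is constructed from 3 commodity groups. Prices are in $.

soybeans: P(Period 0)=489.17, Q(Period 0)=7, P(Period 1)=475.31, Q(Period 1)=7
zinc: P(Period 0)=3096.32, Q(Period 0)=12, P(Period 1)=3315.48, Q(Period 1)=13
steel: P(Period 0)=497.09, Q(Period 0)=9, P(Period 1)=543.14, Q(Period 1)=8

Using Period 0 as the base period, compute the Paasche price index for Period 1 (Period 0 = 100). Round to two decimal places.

106.55

Paasche price index uses current-period quantities as weights.
ΣP(Period 1)·Q(Period 1) = 475.31×7 + 3315.48×13 + 543.14×8 = 3327.17 + 43101.24 + 4345.12 = 50773.53
ΣP(Period 0)·Q(Period 1) = 489.17×7 + 3096.32×13 + 497.09×8 = 3424.19 + 40252.16 + 3976.72 = 47653.07
Index = 50773.53 / 47653.07 × 100 = 106.5483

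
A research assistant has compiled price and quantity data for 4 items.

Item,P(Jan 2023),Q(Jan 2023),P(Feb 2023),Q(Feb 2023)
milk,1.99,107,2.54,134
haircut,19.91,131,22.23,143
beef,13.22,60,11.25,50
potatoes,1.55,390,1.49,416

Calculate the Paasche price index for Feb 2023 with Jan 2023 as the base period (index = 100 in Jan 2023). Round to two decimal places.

106.38

Paasche price index uses current-period quantities as weights.
ΣP(Feb 2023)·Q(Feb 2023) = 2.54×134 + 22.23×143 + 11.25×50 + 1.49×416 = 340.36 + 3178.89 + 562.5 + 619.84 = 4701.59
ΣP(Jan 2023)·Q(Feb 2023) = 1.99×134 + 19.91×143 + 13.22×50 + 1.55×416 = 266.66 + 2847.13 + 661 + 644.8 = 4419.59
Index = 4701.59 / 4419.59 × 100 = 106.3807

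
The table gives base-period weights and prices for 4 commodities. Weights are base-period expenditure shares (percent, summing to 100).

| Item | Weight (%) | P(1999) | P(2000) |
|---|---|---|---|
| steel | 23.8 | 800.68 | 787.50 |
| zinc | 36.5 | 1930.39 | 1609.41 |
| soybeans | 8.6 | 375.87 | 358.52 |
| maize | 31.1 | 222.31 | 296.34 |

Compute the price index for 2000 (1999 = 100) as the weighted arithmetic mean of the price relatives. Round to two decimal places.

103.50

steel: 23.8 × (787.50/800.68) = 23.8 × 0.983539 = 23.4082
zinc: 36.5 × (1609.41/1930.39) = 36.5 × 0.833723 = 30.4309
soybeans: 8.6 × (358.52/375.87) = 8.6 × 0.953840 = 8.2030
maize: 31.1 × (296.34/222.31) = 31.1 × 1.333003 = 41.4564
Index = Σ wᵢ·(p₁ᵢ/p₀ᵢ) = 23.4082 + 30.4309 + 8.2030 + 41.4564 = 103.4985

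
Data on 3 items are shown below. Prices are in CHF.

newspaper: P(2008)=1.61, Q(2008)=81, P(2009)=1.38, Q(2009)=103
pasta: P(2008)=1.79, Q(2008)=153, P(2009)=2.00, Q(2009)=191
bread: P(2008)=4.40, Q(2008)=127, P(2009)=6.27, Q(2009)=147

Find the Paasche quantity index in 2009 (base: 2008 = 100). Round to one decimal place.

119.1

Paasche quantity index uses current-period prices as weights.
ΣP(2009)·Q(2009) = 1.38×103 + 2.00×191 + 6.27×147 = 142.14 + 382 + 921.69 = 1445.83
ΣP(2009)·Q(2008) = 1.38×81 + 2.00×153 + 6.27×127 = 111.78 + 306 + 796.29 = 1214.07
Index = 1445.83 / 1214.07 × 100 = 119.0895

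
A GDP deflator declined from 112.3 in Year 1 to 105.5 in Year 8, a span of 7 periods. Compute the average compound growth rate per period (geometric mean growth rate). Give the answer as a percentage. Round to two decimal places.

Growth factor = (105.5/112.3)^(1/7) = (0.939448)^(1/7) = 0.991116
Growth rate = 0.991116 − 1 = -0.008884 = -0.8884%

-0.89%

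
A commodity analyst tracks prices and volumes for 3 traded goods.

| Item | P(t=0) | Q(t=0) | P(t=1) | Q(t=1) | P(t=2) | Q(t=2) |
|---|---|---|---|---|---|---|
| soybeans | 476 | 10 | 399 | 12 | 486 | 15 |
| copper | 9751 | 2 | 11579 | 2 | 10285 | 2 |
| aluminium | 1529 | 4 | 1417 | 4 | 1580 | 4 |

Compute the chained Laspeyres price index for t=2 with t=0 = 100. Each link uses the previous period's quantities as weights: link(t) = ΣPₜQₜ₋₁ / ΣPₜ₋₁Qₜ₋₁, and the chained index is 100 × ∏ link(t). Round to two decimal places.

105.16

Link t=0→t=1:
ΣP(t=1)Q(t=0) = 399×10 + 11579×2 + 1417×4 = 3990 + 23158 + 5668 = 32816
ΣP(t=0)Q(t=0) = 476×10 + 9751×2 + 1529×4 = 4760 + 19502 + 6116 = 30378
link = 32816/30378 = 1.080255
Link t=1→t=2:
ΣP(t=2)Q(t=1) = 486×12 + 10285×2 + 1580×4 = 5832 + 20570 + 6320 = 32722
ΣP(t=1)Q(t=1) = 399×12 + 11579×2 + 1417×4 = 4788 + 23158 + 5668 = 33614
link = 32722/33614 = 0.973463
Chained index = 100 × 1.080255 × 0.973463 = 105.1589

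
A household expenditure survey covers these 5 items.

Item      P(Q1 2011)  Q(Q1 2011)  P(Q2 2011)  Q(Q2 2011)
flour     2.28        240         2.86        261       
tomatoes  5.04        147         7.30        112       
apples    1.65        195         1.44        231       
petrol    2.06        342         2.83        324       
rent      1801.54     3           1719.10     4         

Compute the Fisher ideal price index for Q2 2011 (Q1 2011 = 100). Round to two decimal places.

Laspeyres component (base-period weights):
ΣP(Q2 2011)Q(Q1 2011) = 2.86×240 + 7.30×147 + 1.44×195 + 2.83×342 + 1719.10×3 = 686.4 + 1073.1 + 280.8 + 967.86 + 5157.3 = 8165.46
ΣP(Q1 2011)Q(Q1 2011) = 2.28×240 + 5.04×147 + 1.65×195 + 2.06×342 + 1801.54×3 = 547.2 + 740.88 + 321.75 + 704.52 + 5404.62 = 7718.97
L = 8165.46 / 7718.97 × 100 = 105.7843
Paasche component (current-period weights):
ΣP(Q2 2011)Q(Q2 2011) = 2.86×261 + 7.30×112 + 1.44×231 + 2.83×324 + 1719.10×4 = 746.46 + 817.6 + 332.64 + 916.92 + 6876.4 = 9690.02
ΣP(Q1 2011)Q(Q2 2011) = 2.28×261 + 5.04×112 + 1.65×231 + 2.06×324 + 1801.54×4 = 595.08 + 564.48 + 381.15 + 667.44 + 7206.16 = 9414.31
P = 9690.02 / 9414.31 × 100 = 102.9286
Fisher = √(L × P) = √(105.7843 × 102.9286) = 104.3467

104.35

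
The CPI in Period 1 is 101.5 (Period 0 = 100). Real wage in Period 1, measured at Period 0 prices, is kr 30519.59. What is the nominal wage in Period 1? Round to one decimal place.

Nominal = Real × (Index/100) = 30519.59 × (101.5/100)
        = 30519.59 × 1.015 = 30977.3838

30977.4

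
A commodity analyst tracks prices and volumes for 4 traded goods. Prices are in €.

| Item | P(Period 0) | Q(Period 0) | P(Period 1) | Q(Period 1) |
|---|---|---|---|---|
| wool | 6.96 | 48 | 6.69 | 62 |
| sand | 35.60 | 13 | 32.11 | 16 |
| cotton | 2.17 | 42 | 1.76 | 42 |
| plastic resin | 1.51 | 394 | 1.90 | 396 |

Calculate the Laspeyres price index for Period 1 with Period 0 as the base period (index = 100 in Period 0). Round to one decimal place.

Laspeyres price index uses base-period quantities as weights.
ΣP(Period 1)·Q(Period 0) = 6.69×48 + 32.11×13 + 1.76×42 + 1.90×394 = 321.12 + 417.43 + 73.92 + 748.6 = 1561.07
ΣP(Period 0)·Q(Period 0) = 6.96×48 + 35.60×13 + 2.17×42 + 1.51×394 = 334.08 + 462.8 + 91.14 + 594.94 = 1482.96
Index = 1561.07 / 1482.96 × 100 = 105.2672

105.3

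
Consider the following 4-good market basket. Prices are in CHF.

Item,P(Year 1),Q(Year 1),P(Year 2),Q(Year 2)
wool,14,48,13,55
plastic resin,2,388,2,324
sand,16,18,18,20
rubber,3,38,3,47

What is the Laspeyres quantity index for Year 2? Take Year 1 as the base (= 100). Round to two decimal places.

Laspeyres quantity index uses base-period prices as weights.
ΣP(Year 1)·Q(Year 2) = 14×55 + 2×324 + 16×20 + 3×47 = 770 + 648 + 320 + 141 = 1879
ΣP(Year 1)·Q(Year 1) = 14×48 + 2×388 + 16×18 + 3×38 = 672 + 776 + 288 + 114 = 1850
Index = 1879 / 1850 × 100 = 101.5676

101.57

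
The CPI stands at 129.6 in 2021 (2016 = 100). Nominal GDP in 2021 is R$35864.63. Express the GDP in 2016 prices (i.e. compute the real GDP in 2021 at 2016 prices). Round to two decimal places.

Real = Nominal ÷ (Index/100) = 35864.63 ÷ (129.6/100)
     = 35864.63 ÷ 1.296 = 27673.3256

27673.33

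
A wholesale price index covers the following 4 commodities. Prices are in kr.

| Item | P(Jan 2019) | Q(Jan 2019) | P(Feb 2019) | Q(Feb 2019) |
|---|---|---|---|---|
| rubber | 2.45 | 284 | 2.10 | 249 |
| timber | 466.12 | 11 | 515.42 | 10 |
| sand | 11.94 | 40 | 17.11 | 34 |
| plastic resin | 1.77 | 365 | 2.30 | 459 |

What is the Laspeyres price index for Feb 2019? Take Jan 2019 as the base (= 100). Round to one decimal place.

112.1

Laspeyres price index uses base-period quantities as weights.
ΣP(Feb 2019)·Q(Jan 2019) = 2.10×284 + 515.42×11 + 17.11×40 + 2.30×365 = 596.4 + 5669.62 + 684.4 + 839.5 = 7789.92
ΣP(Jan 2019)·Q(Jan 2019) = 2.45×284 + 466.12×11 + 11.94×40 + 1.77×365 = 695.8 + 5127.32 + 477.6 + 646.05 = 6946.77
Index = 7789.92 / 6946.77 × 100 = 112.1373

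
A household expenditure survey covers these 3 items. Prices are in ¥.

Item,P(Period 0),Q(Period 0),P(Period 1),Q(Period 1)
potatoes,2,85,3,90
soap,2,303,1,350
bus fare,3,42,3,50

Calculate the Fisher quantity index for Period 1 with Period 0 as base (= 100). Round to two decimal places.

113.38

Laspeyres component (base-period weights):
ΣP(Period 0)Q(Period 1) = 2×90 + 2×350 + 3×50 = 180 + 700 + 150 = 1030
ΣP(Period 0)Q(Period 0) = 2×85 + 2×303 + 3×42 = 170 + 606 + 126 = 902
L = 1030 / 902 × 100 = 114.1907
Paasche component (current-period weights):
ΣP(Period 1)Q(Period 1) = 3×90 + 1×350 + 3×50 = 270 + 350 + 150 = 770
ΣP(Period 1)Q(Period 0) = 3×85 + 1×303 + 3×42 = 255 + 303 + 126 = 684
P = 770 / 684 × 100 = 112.5731
Fisher = √(L × P) = √(114.1907 × 112.5731) = 113.3790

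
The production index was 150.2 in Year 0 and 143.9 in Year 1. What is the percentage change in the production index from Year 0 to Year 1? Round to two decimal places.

-4.19%

Change = (143.9 − 150.2) / 150.2 × 100
       = -6.3 / 150.2 × 100 = -4.1944%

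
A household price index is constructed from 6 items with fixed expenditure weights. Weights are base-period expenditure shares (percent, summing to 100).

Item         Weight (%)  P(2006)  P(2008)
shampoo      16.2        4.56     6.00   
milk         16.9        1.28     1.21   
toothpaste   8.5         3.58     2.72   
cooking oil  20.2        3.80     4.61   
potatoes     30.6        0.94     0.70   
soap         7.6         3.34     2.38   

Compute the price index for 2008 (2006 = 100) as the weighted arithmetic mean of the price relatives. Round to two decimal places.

shampoo: 16.2 × (6.00/4.56) = 16.2 × 1.315789 = 21.3158
milk: 16.9 × (1.21/1.28) = 16.9 × 0.945312 = 15.9758
toothpaste: 8.5 × (2.72/3.58) = 8.5 × 0.759777 = 6.4581
cooking oil: 20.2 × (4.61/3.80) = 20.2 × 1.213158 = 24.5058
potatoes: 30.6 × (0.70/0.94) = 30.6 × 0.744681 = 22.7872
soap: 7.6 × (2.38/3.34) = 7.6 × 0.712575 = 5.4156
Index = Σ wᵢ·(p₁ᵢ/p₀ᵢ) = 21.3158 + 15.9758 + 6.4581 + 24.5058 + 22.7872 + 5.4156 = 96.4583

96.46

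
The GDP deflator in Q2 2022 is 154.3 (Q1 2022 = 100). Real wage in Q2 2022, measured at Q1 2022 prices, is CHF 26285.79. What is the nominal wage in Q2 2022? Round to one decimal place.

40559.0

Nominal = Real × (Index/100) = 26285.79 × (154.3/100)
        = 26285.79 × 1.543 = 40558.9740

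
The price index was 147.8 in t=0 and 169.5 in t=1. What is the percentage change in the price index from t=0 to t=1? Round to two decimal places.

14.68%

Change = (169.5 − 147.8) / 147.8 × 100
       = 21.7 / 147.8 × 100 = 14.6820%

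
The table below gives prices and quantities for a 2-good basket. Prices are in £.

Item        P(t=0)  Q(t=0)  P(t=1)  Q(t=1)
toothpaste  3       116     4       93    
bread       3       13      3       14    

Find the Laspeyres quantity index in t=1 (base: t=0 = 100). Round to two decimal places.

82.95

Laspeyres quantity index uses base-period prices as weights.
ΣP(t=0)·Q(t=1) = 3×93 + 3×14 = 279 + 42 = 321
ΣP(t=0)·Q(t=0) = 3×116 + 3×13 = 348 + 39 = 387
Index = 321 / 387 × 100 = 82.9457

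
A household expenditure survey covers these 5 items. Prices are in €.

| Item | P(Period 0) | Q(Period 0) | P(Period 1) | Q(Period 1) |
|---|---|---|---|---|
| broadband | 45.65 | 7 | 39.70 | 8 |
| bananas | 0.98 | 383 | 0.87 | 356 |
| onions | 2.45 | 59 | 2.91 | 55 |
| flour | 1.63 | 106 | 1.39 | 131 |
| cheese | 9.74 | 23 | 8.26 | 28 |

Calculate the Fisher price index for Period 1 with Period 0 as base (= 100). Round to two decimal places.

Laspeyres component (base-period weights):
ΣP(Period 1)Q(Period 0) = 39.70×7 + 0.87×383 + 2.91×59 + 1.39×106 + 8.26×23 = 277.9 + 333.21 + 171.69 + 147.34 + 189.98 = 1120.12
ΣP(Period 0)Q(Period 0) = 45.65×7 + 0.98×383 + 2.45×59 + 1.63×106 + 9.74×23 = 319.55 + 375.34 + 144.55 + 172.78 + 224.02 = 1236.24
L = 1120.12 / 1236.24 × 100 = 90.6070
Paasche component (current-period weights):
ΣP(Period 1)Q(Period 1) = 39.70×8 + 0.87×356 + 2.91×55 + 1.39×131 + 8.26×28 = 317.6 + 309.72 + 160.05 + 182.09 + 231.28 = 1200.74
ΣP(Period 0)Q(Period 1) = 45.65×8 + 0.98×356 + 2.45×55 + 1.63×131 + 9.74×28 = 365.2 + 348.88 + 134.75 + 213.53 + 272.72 = 1335.08
P = 1200.74 / 1335.08 × 100 = 89.9377
Fisher = √(L × P) = √(90.6070 × 89.9377) = 90.2717

90.27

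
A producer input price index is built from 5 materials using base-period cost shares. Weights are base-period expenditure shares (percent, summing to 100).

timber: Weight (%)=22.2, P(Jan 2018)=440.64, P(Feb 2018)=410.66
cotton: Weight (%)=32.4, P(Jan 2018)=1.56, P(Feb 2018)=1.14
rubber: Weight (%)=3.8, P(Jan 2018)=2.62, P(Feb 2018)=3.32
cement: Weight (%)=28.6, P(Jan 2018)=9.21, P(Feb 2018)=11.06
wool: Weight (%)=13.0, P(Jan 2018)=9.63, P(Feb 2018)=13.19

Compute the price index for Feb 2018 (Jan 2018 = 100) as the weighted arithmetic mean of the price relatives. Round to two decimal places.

101.33

timber: 22.2 × (410.66/440.64) = 22.2 × 0.931963 = 20.6896
cotton: 32.4 × (1.14/1.56) = 32.4 × 0.730769 = 23.6769
rubber: 3.8 × (3.32/2.62) = 3.8 × 1.267176 = 4.8153
cement: 28.6 × (11.06/9.21) = 28.6 × 1.200869 = 34.3448
wool: 13.0 × (13.19/9.63) = 13.0 × 1.369678 = 17.8058
Index = Σ wᵢ·(p₁ᵢ/p₀ᵢ) = 20.6896 + 23.6769 + 4.8153 + 34.3448 + 17.8058 = 101.3324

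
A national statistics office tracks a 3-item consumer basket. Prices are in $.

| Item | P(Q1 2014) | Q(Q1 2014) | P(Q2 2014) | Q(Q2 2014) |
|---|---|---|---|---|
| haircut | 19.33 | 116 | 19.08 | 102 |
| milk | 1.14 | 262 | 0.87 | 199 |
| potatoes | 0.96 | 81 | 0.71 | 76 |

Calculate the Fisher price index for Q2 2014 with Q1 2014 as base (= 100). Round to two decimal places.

Laspeyres component (base-period weights):
ΣP(Q2 2014)Q(Q1 2014) = 19.08×116 + 0.87×262 + 0.71×81 = 2213.28 + 227.94 + 57.51 = 2498.73
ΣP(Q1 2014)Q(Q1 2014) = 19.33×116 + 1.14×262 + 0.96×81 = 2242.28 + 298.68 + 77.76 = 2618.72
L = 2498.73 / 2618.72 × 100 = 95.4180
Paasche component (current-period weights):
ΣP(Q2 2014)Q(Q2 2014) = 19.08×102 + 0.87×199 + 0.71×76 = 1946.16 + 173.13 + 53.96 = 2173.25
ΣP(Q1 2014)Q(Q2 2014) = 19.33×102 + 1.14×199 + 0.96×76 = 1971.66 + 226.86 + 72.96 = 2271.48
P = 2173.25 / 2271.48 × 100 = 95.6755
Fisher = √(L × P) = √(95.4180 × 95.6755) = 95.5467

95.55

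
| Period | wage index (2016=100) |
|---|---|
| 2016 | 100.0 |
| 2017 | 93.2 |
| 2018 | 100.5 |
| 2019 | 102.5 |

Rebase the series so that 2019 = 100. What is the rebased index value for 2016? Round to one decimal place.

Rebased(2016) = 100.0 / 102.5 × 100 = 97.5610

97.6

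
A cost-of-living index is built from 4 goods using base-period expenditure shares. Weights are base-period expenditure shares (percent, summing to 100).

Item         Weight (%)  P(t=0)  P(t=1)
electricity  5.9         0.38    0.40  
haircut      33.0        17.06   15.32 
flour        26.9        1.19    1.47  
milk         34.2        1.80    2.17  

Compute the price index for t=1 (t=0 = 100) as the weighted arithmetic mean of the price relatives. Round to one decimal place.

110.3

electricity: 5.9 × (0.40/0.38) = 5.9 × 1.052632 = 6.2105
haircut: 33.0 × (15.32/17.06) = 33.0 × 0.898007 = 29.6342
flour: 26.9 × (1.47/1.19) = 26.9 × 1.235294 = 33.2294
milk: 34.2 × (2.17/1.80) = 34.2 × 1.205556 = 41.2300
Index = Σ wᵢ·(p₁ᵢ/p₀ᵢ) = 6.2105 + 29.6342 + 33.2294 + 41.2300 = 110.3042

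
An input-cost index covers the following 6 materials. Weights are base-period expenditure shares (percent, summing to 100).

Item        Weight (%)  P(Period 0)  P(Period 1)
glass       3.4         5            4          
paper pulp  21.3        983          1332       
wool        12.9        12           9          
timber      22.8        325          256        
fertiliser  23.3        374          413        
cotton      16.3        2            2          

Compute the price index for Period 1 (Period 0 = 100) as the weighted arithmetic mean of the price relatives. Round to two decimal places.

101.25

glass: 3.4 × (4/5) = 3.4 × 0.800000 = 2.7200
paper pulp: 21.3 × (1332/983) = 21.3 × 1.355036 = 28.8623
wool: 12.9 × (9/12) = 12.9 × 0.750000 = 9.6750
timber: 22.8 × (256/325) = 22.8 × 0.787692 = 17.9594
fertiliser: 23.3 × (413/374) = 23.3 × 1.104278 = 25.7297
cotton: 16.3 × (2/2) = 16.3 × 1.000000 = 16.3000
Index = Σ wᵢ·(p₁ᵢ/p₀ᵢ) = 2.7200 + 28.8623 + 9.6750 + 17.9594 + 25.7297 + 16.3000 = 101.2463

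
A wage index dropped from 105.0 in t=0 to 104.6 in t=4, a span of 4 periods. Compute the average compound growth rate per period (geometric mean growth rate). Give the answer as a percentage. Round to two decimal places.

-0.10%

Growth factor = (104.6/105.0)^(1/4) = (0.996190)^(1/4) = 0.999046
Growth rate = 0.999046 − 1 = -0.000954 = -0.0954%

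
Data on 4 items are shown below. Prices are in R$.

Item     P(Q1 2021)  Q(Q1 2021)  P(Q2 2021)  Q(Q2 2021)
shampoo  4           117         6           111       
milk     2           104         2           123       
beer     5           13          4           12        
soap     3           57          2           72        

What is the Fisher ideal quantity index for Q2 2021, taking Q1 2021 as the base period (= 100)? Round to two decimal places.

104.25

Laspeyres component (base-period weights):
ΣP(Q1 2021)Q(Q2 2021) = 4×111 + 2×123 + 5×12 + 3×72 = 444 + 246 + 60 + 216 = 966
ΣP(Q1 2021)Q(Q1 2021) = 4×117 + 2×104 + 5×13 + 3×57 = 468 + 208 + 65 + 171 = 912
L = 966 / 912 × 100 = 105.9211
Paasche component (current-period weights):
ΣP(Q2 2021)Q(Q2 2021) = 6×111 + 2×123 + 4×12 + 2×72 = 666 + 246 + 48 + 144 = 1104
ΣP(Q2 2021)Q(Q1 2021) = 6×117 + 2×104 + 4×13 + 2×57 = 702 + 208 + 52 + 114 = 1076
P = 1104 / 1076 × 100 = 102.6022
Fisher = √(L × P) = √(105.9211 × 102.6022) = 104.2484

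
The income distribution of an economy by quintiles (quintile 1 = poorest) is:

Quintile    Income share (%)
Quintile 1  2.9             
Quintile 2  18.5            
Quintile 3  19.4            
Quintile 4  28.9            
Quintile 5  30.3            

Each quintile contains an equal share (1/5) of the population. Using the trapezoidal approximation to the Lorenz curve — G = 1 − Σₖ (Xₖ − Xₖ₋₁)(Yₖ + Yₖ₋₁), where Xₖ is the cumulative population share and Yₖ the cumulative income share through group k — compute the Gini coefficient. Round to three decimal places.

0.261

Cumulative income shares Yₖ: 0.0290, 0.2140, 0.4080, 0.6970, 1.0000
Σ (Xₖ−Xₖ₋₁)(Yₖ+Yₖ₋₁) = (1/5)(0.0290+0.0000) + (1/5)(0.2140+0.0290) + (1/5)(0.4080+0.2140) + (1/5)(0.6970+0.4080) + (1/5)(1.0000+0.6970)
  = 0.0058 + 0.0486 + 0.1244 + 0.2210 + 0.3394 = 0.7392
G = 1 − 0.7392 = 0.2608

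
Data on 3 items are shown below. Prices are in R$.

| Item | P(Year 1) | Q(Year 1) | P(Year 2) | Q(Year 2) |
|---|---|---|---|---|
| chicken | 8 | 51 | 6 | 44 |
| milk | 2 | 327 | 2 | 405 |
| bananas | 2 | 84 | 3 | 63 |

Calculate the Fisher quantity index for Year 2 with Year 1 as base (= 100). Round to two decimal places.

Laspeyres component (base-period weights):
ΣP(Year 1)Q(Year 2) = 8×44 + 2×405 + 2×63 = 352 + 810 + 126 = 1288
ΣP(Year 1)Q(Year 1) = 8×51 + 2×327 + 2×84 = 408 + 654 + 168 = 1230
L = 1288 / 1230 × 100 = 104.7154
Paasche component (current-period weights):
ΣP(Year 2)Q(Year 2) = 6×44 + 2×405 + 3×63 = 264 + 810 + 189 = 1263
ΣP(Year 2)Q(Year 1) = 6×51 + 2×327 + 3×84 = 306 + 654 + 252 = 1212
P = 1263 / 1212 × 100 = 104.2079
Fisher = √(L × P) = √(104.7154 × 104.2079) = 104.4614

104.46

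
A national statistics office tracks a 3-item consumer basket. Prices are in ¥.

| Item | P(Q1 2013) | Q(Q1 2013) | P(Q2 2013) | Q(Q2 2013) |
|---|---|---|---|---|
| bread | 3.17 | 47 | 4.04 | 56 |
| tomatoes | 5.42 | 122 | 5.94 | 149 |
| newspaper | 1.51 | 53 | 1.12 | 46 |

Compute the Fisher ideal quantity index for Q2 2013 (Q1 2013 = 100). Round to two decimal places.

118.92

Laspeyres component (base-period weights):
ΣP(Q1 2013)Q(Q2 2013) = 3.17×56 + 5.42×149 + 1.51×46 = 177.52 + 807.58 + 69.46 = 1054.56
ΣP(Q1 2013)Q(Q1 2013) = 3.17×47 + 5.42×122 + 1.51×53 = 148.99 + 661.24 + 80.03 = 890.26
L = 1054.56 / 890.26 × 100 = 118.4553
Paasche component (current-period weights):
ΣP(Q2 2013)Q(Q2 2013) = 4.04×56 + 5.94×149 + 1.12×46 = 226.24 + 885.06 + 51.52 = 1162.82
ΣP(Q2 2013)Q(Q1 2013) = 4.04×47 + 5.94×122 + 1.12×53 = 189.88 + 724.68 + 59.36 = 973.92
P = 1162.82 / 973.92 × 100 = 119.3958
Fisher = √(L × P) = √(118.4553 × 119.3958) = 118.9246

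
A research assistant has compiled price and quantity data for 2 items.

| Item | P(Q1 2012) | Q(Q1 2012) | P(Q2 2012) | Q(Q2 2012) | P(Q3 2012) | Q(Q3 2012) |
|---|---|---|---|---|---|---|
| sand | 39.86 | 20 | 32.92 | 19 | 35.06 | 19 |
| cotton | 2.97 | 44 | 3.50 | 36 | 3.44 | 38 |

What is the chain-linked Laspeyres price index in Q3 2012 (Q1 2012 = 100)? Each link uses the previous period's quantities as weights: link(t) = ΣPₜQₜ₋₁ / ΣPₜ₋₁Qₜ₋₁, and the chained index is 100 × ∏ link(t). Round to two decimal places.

Link Q1 2012→Q2 2012:
ΣP(Q2 2012)Q(Q1 2012) = 32.92×20 + 3.50×44 = 658.4 + 154 = 812.4
ΣP(Q1 2012)Q(Q1 2012) = 39.86×20 + 2.97×44 = 797.2 + 130.68 = 927.88
link = 812.4/927.88 = 0.875544
Link Q2 2012→Q3 2012:
ΣP(Q3 2012)Q(Q2 2012) = 35.06×19 + 3.44×36 = 666.14 + 123.84 = 789.98
ΣP(Q2 2012)Q(Q2 2012) = 32.92×19 + 3.50×36 = 625.48 + 126 = 751.48
link = 789.98/751.48 = 1.051232
Chained index = 100 × 0.875544 × 1.051232 = 92.0400

92.04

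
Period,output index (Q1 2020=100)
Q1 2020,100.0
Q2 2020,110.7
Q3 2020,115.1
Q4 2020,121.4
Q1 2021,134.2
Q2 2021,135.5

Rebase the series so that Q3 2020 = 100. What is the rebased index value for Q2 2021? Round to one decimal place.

Rebased(Q2 2021) = 135.5 / 115.1 × 100 = 117.7237

117.7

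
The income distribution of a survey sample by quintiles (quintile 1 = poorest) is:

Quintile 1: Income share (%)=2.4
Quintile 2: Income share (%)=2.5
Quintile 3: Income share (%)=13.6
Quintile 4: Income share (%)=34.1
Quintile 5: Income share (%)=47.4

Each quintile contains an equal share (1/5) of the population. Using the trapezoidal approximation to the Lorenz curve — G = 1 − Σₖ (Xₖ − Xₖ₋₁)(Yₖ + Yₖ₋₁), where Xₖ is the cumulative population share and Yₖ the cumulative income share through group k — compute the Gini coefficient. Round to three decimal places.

0.486

Cumulative income shares Yₖ: 0.0240, 0.0490, 0.1850, 0.5260, 1.0000
Σ (Xₖ−Xₖ₋₁)(Yₖ+Yₖ₋₁) = (1/5)(0.0240+0.0000) + (1/5)(0.0490+0.0240) + (1/5)(0.1850+0.0490) + (1/5)(0.5260+0.1850) + (1/5)(1.0000+0.5260)
  = 0.0048 + 0.0146 + 0.0468 + 0.1422 + 0.3052 = 0.5136
G = 1 − 0.5136 = 0.4864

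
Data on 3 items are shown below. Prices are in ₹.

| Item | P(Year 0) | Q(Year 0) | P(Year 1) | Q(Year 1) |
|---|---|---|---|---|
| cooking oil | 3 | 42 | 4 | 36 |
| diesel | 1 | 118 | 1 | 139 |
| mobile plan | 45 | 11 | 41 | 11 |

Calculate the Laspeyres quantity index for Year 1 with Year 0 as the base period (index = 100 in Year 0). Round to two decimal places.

100.41

Laspeyres quantity index uses base-period prices as weights.
ΣP(Year 0)·Q(Year 1) = 3×36 + 1×139 + 45×11 = 108 + 139 + 495 = 742
ΣP(Year 0)·Q(Year 0) = 3×42 + 1×118 + 45×11 = 126 + 118 + 495 = 739
Index = 742 / 739 × 100 = 100.4060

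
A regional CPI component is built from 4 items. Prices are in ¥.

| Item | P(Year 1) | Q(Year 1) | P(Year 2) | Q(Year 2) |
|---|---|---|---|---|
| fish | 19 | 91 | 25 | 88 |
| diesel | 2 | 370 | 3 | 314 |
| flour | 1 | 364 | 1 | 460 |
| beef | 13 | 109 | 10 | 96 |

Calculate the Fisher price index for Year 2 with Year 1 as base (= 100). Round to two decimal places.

Laspeyres component (base-period weights):
ΣP(Year 2)Q(Year 1) = 25×91 + 3×370 + 1×364 + 10×109 = 2275 + 1110 + 364 + 1090 = 4839
ΣP(Year 1)Q(Year 1) = 19×91 + 2×370 + 1×364 + 13×109 = 1729 + 740 + 364 + 1417 = 4250
L = 4839 / 4250 × 100 = 113.8588
Paasche component (current-period weights):
ΣP(Year 2)Q(Year 2) = 25×88 + 3×314 + 1×460 + 10×96 = 2200 + 942 + 460 + 960 = 4562
ΣP(Year 1)Q(Year 2) = 19×88 + 2×314 + 1×460 + 13×96 = 1672 + 628 + 460 + 1248 = 4008
P = 4562 / 4008 × 100 = 113.8224
Fisher = √(L × P) = √(113.8588 × 113.8224) = 113.8406

113.84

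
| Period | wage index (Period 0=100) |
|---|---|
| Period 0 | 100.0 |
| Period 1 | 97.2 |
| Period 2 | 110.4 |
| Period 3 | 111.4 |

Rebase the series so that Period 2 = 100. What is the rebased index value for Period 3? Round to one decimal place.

100.9

Rebased(Period 3) = 111.4 / 110.4 × 100 = 100.9058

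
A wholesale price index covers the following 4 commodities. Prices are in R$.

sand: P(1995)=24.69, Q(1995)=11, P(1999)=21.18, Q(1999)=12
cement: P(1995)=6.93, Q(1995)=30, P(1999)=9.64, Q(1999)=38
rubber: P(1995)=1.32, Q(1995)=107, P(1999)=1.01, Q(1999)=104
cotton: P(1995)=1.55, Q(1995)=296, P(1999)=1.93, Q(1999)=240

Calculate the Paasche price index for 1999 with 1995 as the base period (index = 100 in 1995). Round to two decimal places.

111.21

Paasche price index uses current-period quantities as weights.
ΣP(1999)·Q(1999) = 21.18×12 + 9.64×38 + 1.01×104 + 1.93×240 = 254.16 + 366.32 + 105.04 + 463.2 = 1188.72
ΣP(1995)·Q(1999) = 24.69×12 + 6.93×38 + 1.32×104 + 1.55×240 = 296.28 + 263.34 + 137.28 + 372 = 1068.9
Index = 1188.72 / 1068.9 × 100 = 111.2097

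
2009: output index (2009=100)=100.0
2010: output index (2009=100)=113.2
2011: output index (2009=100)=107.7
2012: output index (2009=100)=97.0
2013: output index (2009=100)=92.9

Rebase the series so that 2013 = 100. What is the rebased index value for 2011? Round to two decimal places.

115.93

Rebased(2011) = 107.7 / 92.9 × 100 = 115.9311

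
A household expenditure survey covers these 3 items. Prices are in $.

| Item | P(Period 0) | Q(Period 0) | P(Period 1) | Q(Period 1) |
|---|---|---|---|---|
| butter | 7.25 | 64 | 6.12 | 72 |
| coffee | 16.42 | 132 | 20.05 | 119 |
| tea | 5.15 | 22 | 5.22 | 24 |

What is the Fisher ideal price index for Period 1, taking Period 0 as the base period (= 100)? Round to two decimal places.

Laspeyres component (base-period weights):
ΣP(Period 1)Q(Period 0) = 6.12×64 + 20.05×132 + 5.22×22 = 391.68 + 2646.6 + 114.84 = 3153.12
ΣP(Period 0)Q(Period 0) = 7.25×64 + 16.42×132 + 5.15×22 = 464 + 2167.44 + 113.3 = 2744.74
L = 3153.12 / 2744.74 × 100 = 114.8786
Paasche component (current-period weights):
ΣP(Period 1)Q(Period 1) = 6.12×72 + 20.05×119 + 5.22×24 = 440.64 + 2385.95 + 125.28 = 2951.87
ΣP(Period 0)Q(Period 1) = 7.25×72 + 16.42×119 + 5.15×24 = 522 + 1953.98 + 123.6 = 2599.58
P = 2951.87 / 2599.58 × 100 = 113.5518
Fisher = √(L × P) = √(114.8786 × 113.5518) = 114.2133

114.21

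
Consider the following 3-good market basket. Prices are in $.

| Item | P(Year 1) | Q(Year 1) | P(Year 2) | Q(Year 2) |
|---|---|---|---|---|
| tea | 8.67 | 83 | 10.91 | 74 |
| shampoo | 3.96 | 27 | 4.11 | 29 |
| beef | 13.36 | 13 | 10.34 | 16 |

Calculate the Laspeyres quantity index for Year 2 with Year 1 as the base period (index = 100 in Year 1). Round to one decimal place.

Laspeyres quantity index uses base-period prices as weights.
ΣP(Year 1)·Q(Year 2) = 8.67×74 + 3.96×29 + 13.36×16 = 641.58 + 114.84 + 213.76 = 970.18
ΣP(Year 1)·Q(Year 1) = 8.67×83 + 3.96×27 + 13.36×13 = 719.61 + 106.92 + 173.68 = 1000.21
Index = 970.18 / 1000.21 × 100 = 96.9976

97.0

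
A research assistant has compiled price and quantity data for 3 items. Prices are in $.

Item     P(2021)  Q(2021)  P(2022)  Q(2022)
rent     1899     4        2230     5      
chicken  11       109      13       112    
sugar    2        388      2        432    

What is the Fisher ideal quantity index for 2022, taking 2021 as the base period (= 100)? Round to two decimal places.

Laspeyres component (base-period weights):
ΣP(2021)Q(2022) = 1899×5 + 11×112 + 2×432 = 9495 + 1232 + 864 = 11591
ΣP(2021)Q(2021) = 1899×4 + 11×109 + 2×388 = 7596 + 1199 + 776 = 9571
L = 11591 / 9571 × 100 = 121.1054
Paasche component (current-period weights):
ΣP(2022)Q(2022) = 2230×5 + 13×112 + 2×432 = 11150 + 1456 + 864 = 13470
ΣP(2022)Q(2021) = 2230×4 + 13×109 + 2×388 = 8920 + 1417 + 776 = 11113
P = 13470 / 11113 × 100 = 121.2094
Fisher = √(L × P) = √(121.1054 × 121.2094) = 121.1574

121.16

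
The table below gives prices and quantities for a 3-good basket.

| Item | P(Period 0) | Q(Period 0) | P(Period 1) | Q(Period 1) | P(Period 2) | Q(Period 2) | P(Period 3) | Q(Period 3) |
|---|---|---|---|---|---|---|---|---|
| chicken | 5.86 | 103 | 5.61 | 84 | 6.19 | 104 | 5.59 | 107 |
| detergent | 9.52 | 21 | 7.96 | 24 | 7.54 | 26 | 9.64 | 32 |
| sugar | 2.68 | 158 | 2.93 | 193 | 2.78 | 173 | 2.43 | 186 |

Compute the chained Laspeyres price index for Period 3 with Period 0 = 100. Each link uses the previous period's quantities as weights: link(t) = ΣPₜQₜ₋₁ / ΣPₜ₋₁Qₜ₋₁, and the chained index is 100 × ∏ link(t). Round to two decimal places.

94.09

Link Period 0→Period 1:
ΣP(Period 1)Q(Period 0) = 5.61×103 + 7.96×21 + 2.93×158 = 577.83 + 167.16 + 462.94 = 1207.93
ΣP(Period 0)Q(Period 0) = 5.86×103 + 9.52×21 + 2.68×158 = 603.58 + 199.92 + 423.44 = 1226.94
link = 1207.93/1226.94 = 0.984506
Link Period 1→Period 2:
ΣP(Period 2)Q(Period 1) = 6.19×84 + 7.54×24 + 2.78×193 = 519.96 + 180.96 + 536.54 = 1237.46
ΣP(Period 1)Q(Period 1) = 5.61×84 + 7.96×24 + 2.93×193 = 471.24 + 191.04 + 565.49 = 1227.77
link = 1237.46/1227.77 = 1.007892
Link Period 2→Period 3:
ΣP(Period 3)Q(Period 2) = 5.59×104 + 9.64×26 + 2.43×173 = 581.36 + 250.64 + 420.39 = 1252.39
ΣP(Period 2)Q(Period 2) = 6.19×104 + 7.54×26 + 2.78×173 = 643.76 + 196.04 + 480.94 = 1320.74
link = 1252.39/1320.74 = 0.948249
Chained index = 100 × 0.984506 × 1.007892 × 0.948249 = 94.0925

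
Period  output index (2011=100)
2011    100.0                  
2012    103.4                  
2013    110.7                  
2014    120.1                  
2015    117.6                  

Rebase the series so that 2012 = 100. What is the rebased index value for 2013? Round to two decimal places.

107.06

Rebased(2013) = 110.7 / 103.4 × 100 = 107.0600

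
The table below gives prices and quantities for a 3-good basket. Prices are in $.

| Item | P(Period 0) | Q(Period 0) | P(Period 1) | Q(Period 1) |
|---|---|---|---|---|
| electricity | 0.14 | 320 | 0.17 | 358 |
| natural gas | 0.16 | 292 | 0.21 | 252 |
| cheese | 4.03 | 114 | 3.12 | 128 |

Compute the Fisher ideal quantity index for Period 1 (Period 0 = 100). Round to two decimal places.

Laspeyres component (base-period weights):
ΣP(Period 0)Q(Period 1) = 0.14×358 + 0.16×252 + 4.03×128 = 50.12 + 40.32 + 515.84 = 606.28
ΣP(Period 0)Q(Period 0) = 0.14×320 + 0.16×292 + 4.03×114 = 44.8 + 46.72 + 459.42 = 550.94
L = 606.28 / 550.94 × 100 = 110.0447
Paasche component (current-period weights):
ΣP(Period 1)Q(Period 1) = 0.17×358 + 0.21×252 + 3.12×128 = 60.86 + 52.92 + 399.36 = 513.14
ΣP(Period 1)Q(Period 0) = 0.17×320 + 0.21×292 + 3.12×114 = 54.4 + 61.32 + 355.68 = 471.4
P = 513.14 / 471.4 × 100 = 108.8545
Fisher = √(L × P) = √(110.0447 × 108.8545) = 109.4479

109.45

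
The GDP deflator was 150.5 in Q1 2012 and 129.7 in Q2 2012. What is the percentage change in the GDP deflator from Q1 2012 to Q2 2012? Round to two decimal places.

-13.82%

Change = (129.7 − 150.5) / 150.5 × 100
       = -20.8 / 150.5 × 100 = -13.8206%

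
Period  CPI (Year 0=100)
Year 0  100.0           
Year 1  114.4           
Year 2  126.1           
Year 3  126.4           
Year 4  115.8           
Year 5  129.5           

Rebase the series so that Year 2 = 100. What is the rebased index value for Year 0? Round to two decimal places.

Rebased(Year 0) = 100.0 / 126.1 × 100 = 79.3021

79.30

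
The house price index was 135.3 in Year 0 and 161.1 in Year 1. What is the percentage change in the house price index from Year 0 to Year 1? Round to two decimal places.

Change = (161.1 − 135.3) / 135.3 × 100
       = 25.8 / 135.3 × 100 = 19.0687%

19.07%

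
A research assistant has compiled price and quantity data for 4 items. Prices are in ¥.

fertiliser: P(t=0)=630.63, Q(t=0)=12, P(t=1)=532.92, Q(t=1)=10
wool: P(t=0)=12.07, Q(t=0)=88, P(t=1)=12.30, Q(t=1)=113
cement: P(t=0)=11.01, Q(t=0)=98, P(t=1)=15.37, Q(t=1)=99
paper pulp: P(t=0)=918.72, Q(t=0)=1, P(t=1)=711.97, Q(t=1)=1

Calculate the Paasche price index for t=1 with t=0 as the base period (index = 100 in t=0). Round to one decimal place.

Paasche price index uses current-period quantities as weights.
ΣP(t=1)·Q(t=1) = 532.92×10 + 12.30×113 + 15.37×99 + 711.97×1 = 5329.2 + 1389.9 + 1521.63 + 711.97 = 8952.7
ΣP(t=0)·Q(t=1) = 630.63×10 + 12.07×113 + 11.01×99 + 918.72×1 = 6306.3 + 1363.91 + 1089.99 + 918.72 = 9678.92
Index = 8952.7 / 9678.92 × 100 = 92.4969

92.5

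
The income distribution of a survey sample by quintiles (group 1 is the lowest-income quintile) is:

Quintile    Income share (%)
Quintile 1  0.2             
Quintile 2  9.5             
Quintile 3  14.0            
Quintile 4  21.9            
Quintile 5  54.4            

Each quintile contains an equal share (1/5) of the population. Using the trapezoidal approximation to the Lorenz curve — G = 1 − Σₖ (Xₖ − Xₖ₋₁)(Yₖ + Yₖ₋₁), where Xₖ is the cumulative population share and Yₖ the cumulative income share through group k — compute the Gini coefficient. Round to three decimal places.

0.483

Cumulative income shares Yₖ: 0.0020, 0.0970, 0.2370, 0.4560, 1.0000
Σ (Xₖ−Xₖ₋₁)(Yₖ+Yₖ₋₁) = (1/5)(0.0020+0.0000) + (1/5)(0.0970+0.0020) + (1/5)(0.2370+0.0970) + (1/5)(0.4560+0.2370) + (1/5)(1.0000+0.4560)
  = 0.0004 + 0.0198 + 0.0668 + 0.1386 + 0.2912 = 0.5168
G = 1 − 0.5168 = 0.4832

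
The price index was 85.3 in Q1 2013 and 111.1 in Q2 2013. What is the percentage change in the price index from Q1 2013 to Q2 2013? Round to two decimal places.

Change = (111.1 − 85.3) / 85.3 × 100
       = 25.8 / 85.3 × 100 = 30.2462%

30.25%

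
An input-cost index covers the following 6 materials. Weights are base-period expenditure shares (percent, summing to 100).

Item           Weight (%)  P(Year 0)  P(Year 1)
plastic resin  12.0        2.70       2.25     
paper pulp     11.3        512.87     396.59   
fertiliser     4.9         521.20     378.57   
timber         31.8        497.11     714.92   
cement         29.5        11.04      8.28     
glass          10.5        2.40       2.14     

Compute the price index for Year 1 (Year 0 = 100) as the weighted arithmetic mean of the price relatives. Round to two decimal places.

99.52

plastic resin: 12.0 × (2.25/2.70) = 12.0 × 0.833333 = 10.0000
paper pulp: 11.3 × (396.59/512.87) = 11.3 × 0.773276 = 8.7380
fertiliser: 4.9 × (378.57/521.20) = 4.9 × 0.726343 = 3.5591
timber: 31.8 × (714.92/497.11) = 31.8 × 1.438153 = 45.7333
cement: 29.5 × (8.28/11.04) = 29.5 × 0.750000 = 22.1250
glass: 10.5 × (2.14/2.40) = 10.5 × 0.891667 = 9.3625
Index = Σ wᵢ·(p₁ᵢ/p₀ᵢ) = 10.0000 + 8.7380 + 3.5591 + 45.7333 + 22.1250 + 9.3625 = 99.5178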